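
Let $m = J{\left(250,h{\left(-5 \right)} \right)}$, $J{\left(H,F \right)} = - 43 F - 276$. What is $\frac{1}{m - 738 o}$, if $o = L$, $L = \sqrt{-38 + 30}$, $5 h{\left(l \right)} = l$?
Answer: $\frac{i}{- 233 i + 1476 \sqrt{2}} \approx -5.2817 \cdot 10^{-5} + 0.00047317 i$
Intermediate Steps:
$h{\left(l \right)} = \frac{l}{5}$
$J{\left(H,F \right)} = -276 - 43 F$
$L = 2 i \sqrt{2}$ ($L = \sqrt{-8} = 2 i \sqrt{2} \approx 2.8284 i$)
$o = 2 i \sqrt{2} \approx 2.8284 i$
$m = -233$ ($m = -276 - 43 \cdot \frac{1}{5} \left(-5\right) = -276 - -43 = -276 + 43 = -233$)
$\frac{1}{m - 738 o} = \frac{1}{-233 - 738 \cdot 2 i \sqrt{2}} = \frac{1}{-233 - 1476 i \sqrt{2}}$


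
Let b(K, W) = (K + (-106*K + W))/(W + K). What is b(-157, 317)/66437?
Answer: 8401/5314960 ≈ 0.0015806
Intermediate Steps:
b(K, W) = (W - 105*K)/(K + W) (b(K, W) = (K + (W - 106*K))/(K + W) = (W - 105*K)/(K + W))
b(-157, 317)/66437 = ((317 - 105*(-157))/(-157 + 317))/66437 = ((317 + 16485)/160)*(1/66437) = ((1/160)*16802)*(1/66437) = (8401/80)*(1/66437) = 8401/5314960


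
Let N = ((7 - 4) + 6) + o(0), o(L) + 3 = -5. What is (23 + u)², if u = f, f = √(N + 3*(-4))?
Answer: (23 + I*√11)² ≈ 518.0 + 152.56*I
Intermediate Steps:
o(L) = -8 (o(L) = -3 - 5 = -8)
N = 1 (N = ((7 - 4) + 6) - 8 = (3 + 6) - 8 = 9 - 8 = 1)
f = I*√11 (f = √(1 + 3*(-4)) = √(1 - 12) = √(-11) = I*√11 ≈ 3.3166*I)
u = I*√11 ≈ 3.3166*I
(23 + u)² = (23 + I*√11)²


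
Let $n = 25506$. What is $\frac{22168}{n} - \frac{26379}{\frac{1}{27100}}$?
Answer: $- \frac{9116748576616}{12753} \approx -7.1487 \cdot 10^{8}$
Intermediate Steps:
$\frac{22168}{n} - \frac{26379}{\frac{1}{27100}} = \frac{22168}{25506} - \frac{26379}{\frac{1}{27100}} = 22168 \cdot \frac{1}{25506} - 26379 \frac{1}{\frac{1}{27100}} = \frac{11084}{12753} - 714870900 = - \frac{9116748576616}{12753}$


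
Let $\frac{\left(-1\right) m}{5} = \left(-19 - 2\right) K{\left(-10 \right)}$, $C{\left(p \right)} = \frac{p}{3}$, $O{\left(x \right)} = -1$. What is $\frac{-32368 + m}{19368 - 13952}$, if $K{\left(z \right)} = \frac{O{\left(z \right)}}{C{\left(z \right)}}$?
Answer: $- \frac{64673}{10832} \approx -5.9706$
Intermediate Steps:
$C{\left(p \right)} = \frac{p}{3}$ ($C{\left(p \right)} = p \frac{1}{3} = \frac{p}{3}$)
$K{\left(z \right)} = - \frac{3}{z}$ ($K{\left(z \right)} = - \frac{1}{\frac{1}{3} z} = - \frac{3}{z}$)
$m = \frac{63}{2}$ ($m = - 5 \left(-19 - 2\right) \left(- \frac{3}{-10}\right) = - 5 \left(- 21 \left(\left(-3\right) \left(- \frac{1}{10}\right)\right)\right) = - 5 \left(\left(-21\right) \frac{3}{10}\right) = \left(-5\right) \left(- \frac{63}{10}\right) = \frac{63}{2} \approx 31.5$)
$\frac{-32368 + m}{19368 - 13952} = \frac{-32368 + \frac{63}{2}}{19368 - 13952} = - \frac{64673}{2 \left(19368 - 13952\right)} = - \frac{64673}{2 \cdot 5416} = \left(- \frac{64673}{2}\right) \frac{1}{5416} = - \frac{64673}{10832}$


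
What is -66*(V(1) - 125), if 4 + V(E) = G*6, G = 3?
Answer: 7326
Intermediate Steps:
V(E) = 14 (V(E) = -4 + 3*6 = -4 + 18 = 14)
-66*(V(1) - 125) = -66*(14 - 125) = -66*(-111) = 7326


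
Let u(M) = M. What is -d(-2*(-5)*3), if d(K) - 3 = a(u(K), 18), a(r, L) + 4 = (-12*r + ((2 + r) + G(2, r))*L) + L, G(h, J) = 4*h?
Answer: -377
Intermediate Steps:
a(r, L) = -4 + L - 12*r + L*(10 + r) (a(r, L) = -4 + ((-12*r + ((2 + r) + 4*2)*L) + L) = -4 + ((-12*r + ((2 + r) + 8)*L) + L) = -4 + ((-12*r + (10 + r)*L) + L) = -4 + ((-12*r + L*(10 + r)) + L) = -4 + (L - 12*r + L*(10 + r)) = -4 + L - 12*r + L*(10 + r))
d(K) = 197 + 6*K (d(K) = 3 + (-4 - 12*K + 11*18 + 18*K) = 3 + (-4 - 12*K + 198 + 18*K) = 3 + (194 + 6*K) = 197 + 6*K)
-d(-2*(-5)*3) = -(197 + 6*(-2*(-5)*3)) = -(197 + 6*(10*3)) = -(197 + 6*30) = -(197 + 180) = -1*377 = -377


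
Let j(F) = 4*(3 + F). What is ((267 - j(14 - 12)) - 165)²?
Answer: 6724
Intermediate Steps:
j(F) = 12 + 4*F
((267 - j(14 - 12)) - 165)² = ((267 - (12 + 4*(14 - 12))) - 165)² = ((267 - (12 + 4*2)) - 165)² = ((267 - (12 + 8)) - 165)² = ((267 - 1*20) - 165)² = ((267 - 20) - 165)² = (247 - 165)² = 82² = 6724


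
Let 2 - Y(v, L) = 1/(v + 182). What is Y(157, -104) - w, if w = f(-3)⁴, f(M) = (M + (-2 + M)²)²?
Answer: -18602921128027/339 ≈ -5.4876e+10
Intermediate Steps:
Y(v, L) = 2 - 1/(182 + v) (Y(v, L) = 2 - 1/(v + 182) = 2 - 1/(182 + v))
w = 54875873536 (w = ((-3 + (-2 - 3)²)²)⁴ = ((-3 + (-5)²)²)⁴ = ((-3 + 25)²)⁴ = (22²)⁴ = 484⁴ = 54875873536)
Y(157, -104) - w = (363 + 2*157)/(182 + 157) - 1*54875873536 = (363 + 314)/339 - 54875873536 = (1/339)*677 - 54875873536 = 677/339 - 54875873536 = -18602921128027/339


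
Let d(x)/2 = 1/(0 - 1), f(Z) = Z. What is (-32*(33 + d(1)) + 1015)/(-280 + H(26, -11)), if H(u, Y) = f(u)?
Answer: -23/254 ≈ -0.090551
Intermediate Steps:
H(u, Y) = u
d(x) = -2 (d(x) = 2/(0 - 1) = 2/(-1) = 2*(-1) = -2)
(-32*(33 + d(1)) + 1015)/(-280 + H(26, -11)) = (-32*(33 - 2) + 1015)/(-280 + 26) = (-32*31 + 1015)/(-254) = (-992 + 1015)*(-1/254) = 23*(-1/254) = -23/254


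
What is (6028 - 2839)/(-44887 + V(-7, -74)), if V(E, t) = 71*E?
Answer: -1063/15128 ≈ -0.070267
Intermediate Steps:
(6028 - 2839)/(-44887 + V(-7, -74)) = (6028 - 2839)/(-44887 + 71*(-7)) = 3189/(-44887 - 497) = 3189/(-45384) = 3189*(-1/45384) = -1063/15128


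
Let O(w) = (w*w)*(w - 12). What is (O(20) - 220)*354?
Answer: 1054920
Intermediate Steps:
O(w) = w**2*(-12 + w)
(O(20) - 220)*354 = (20**2*(-12 + 20) - 220)*354 = (400*8 - 220)*354 = (3200 - 220)*354 = 2980*354 = 1054920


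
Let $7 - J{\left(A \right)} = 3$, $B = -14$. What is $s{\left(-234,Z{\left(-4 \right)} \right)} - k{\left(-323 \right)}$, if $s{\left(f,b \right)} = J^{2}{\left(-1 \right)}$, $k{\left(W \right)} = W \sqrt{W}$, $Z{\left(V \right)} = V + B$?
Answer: $16 + 323 i \sqrt{323} \approx 16.0 + 5805.0 i$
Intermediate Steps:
$J{\left(A \right)} = 4$ ($J{\left(A \right)} = 7 - 3 = 4$)
$Z{\left(V \right)} = -14 + V$ ($Z{\left(V \right)} = V - 14 = -14 + V$)
$k{\left(W \right)} = W^{\frac{3}{2}}$
$s{\left(f,b \right)} = 16$ ($s{\left(f,b \right)} = 4^{2} = 16$)
$s{\left(-234,Z{\left(-4 \right)} \right)} - k{\left(-323 \right)} = 16 - \left(-323\right)^{\frac{3}{2}} = 16 - - 323 i \sqrt{323} = 16 + 323 i \sqrt{323}$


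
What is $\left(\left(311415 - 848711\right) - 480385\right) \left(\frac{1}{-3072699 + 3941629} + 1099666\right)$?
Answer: $- \frac{972427552417873461}{868930} \approx -1.1191 \cdot 10^{12}$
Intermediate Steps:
$\left(\left(311415 - 848711\right) - 480385\right) \left(\frac{1}{-3072699 + 3941629} + 1099666\right) = \left(-537296 - 480385\right) \left(\frac{1}{868930} + 1099666\right) = - 1017681 \left(\frac{1}{868930} + 1099666\right) = \left(-1017681\right) \frac{955532777381}{868930} = - \frac{972427552417873461}{868930}$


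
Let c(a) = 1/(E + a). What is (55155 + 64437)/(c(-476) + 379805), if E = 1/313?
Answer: 8908826652/28293003611 ≈ 0.31488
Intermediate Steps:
E = 1/313 ≈ 0.0031949
c(a) = 1/(1/313 + a)
(55155 + 64437)/(c(-476) + 379805) = (55155 + 64437)/(313/(1 + 313*(-476)) + 379805) = 119592/(313/(1 - 148988) + 379805) = 119592/(313/(-148987) + 379805) = 119592/(313*(-1/148987) + 379805) = 119592/(-313/148987 + 379805) = 119592/(56586007222/148987) = 119592*(148987/56586007222) = 8908826652/28293003611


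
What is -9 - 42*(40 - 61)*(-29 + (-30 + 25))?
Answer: -29997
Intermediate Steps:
-9 - 42*(40 - 61)*(-29 + (-30 + 25)) = -9 - (-882)*(-29 - 5) = -9 - (-882)*(-34) = -9 - 42*714 = -9 - 29988 = -29997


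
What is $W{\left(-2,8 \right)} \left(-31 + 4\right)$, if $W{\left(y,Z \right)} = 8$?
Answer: $-216$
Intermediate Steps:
$W{\left(-2,8 \right)} \left(-31 + 4\right) = 8 \left(-31 + 4\right) = 8 \left(-27\right) = -216$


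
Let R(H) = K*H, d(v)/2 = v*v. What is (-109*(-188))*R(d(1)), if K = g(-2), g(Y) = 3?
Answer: 122952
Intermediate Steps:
d(v) = 2*v² (d(v) = 2*(v*v) = 2*v²)
K = 3
R(H) = 3*H
(-109*(-188))*R(d(1)) = (-109*(-188))*(3*(2*1²)) = 20492*(3*(2*1)) = 20492*(3*2) = 20492*6 = 122952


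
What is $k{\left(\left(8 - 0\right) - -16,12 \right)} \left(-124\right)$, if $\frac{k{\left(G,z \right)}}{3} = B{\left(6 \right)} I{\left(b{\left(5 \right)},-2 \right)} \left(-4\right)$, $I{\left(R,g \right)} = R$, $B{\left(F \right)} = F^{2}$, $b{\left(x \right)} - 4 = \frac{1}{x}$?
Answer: $\frac{1124928}{5} \approx 2.2499 \cdot 10^{5}$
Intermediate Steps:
$b{\left(x \right)} = 4 + \frac{1}{x}$
$k{\left(G,z \right)} = - \frac{9072}{5}$ ($k{\left(G,z \right)} = 3 \cdot 6^{2} \left(4 + \frac{1}{5}\right) \left(-4\right) = 3 \cdot 36 \left(4 + \frac{1}{5}\right) \left(-4\right) = 3 \cdot 36 \cdot \frac{21}{5} \left(-4\right) = 3 \cdot \frac{756}{5} \left(-4\right) = 3 \left(- \frac{3024}{5}\right) = - \frac{9072}{5}$)
$k{\left(\left(8 - 0\right) - -16,12 \right)} \left(-124\right) = \left(- \frac{9072}{5}\right) \left(-124\right) = \frac{1124928}{5}$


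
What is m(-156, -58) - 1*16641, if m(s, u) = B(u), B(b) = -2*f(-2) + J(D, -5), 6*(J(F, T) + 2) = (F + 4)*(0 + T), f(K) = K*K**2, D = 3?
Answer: -99797/6 ≈ -16633.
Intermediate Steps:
f(K) = K**3
J(F, T) = -2 + T*(4 + F)/6 (J(F, T) = -2 + ((F + 4)*(0 + T))/6 = -2 + ((4 + F)*T)/6 = -2 + (T*(4 + F))/6 = -2 + T*(4 + F)/6)
B(b) = 49/6 (B(b) = -2*(-2)**3 + (-2 + (2/3)*(-5) + (1/6)*3*(-5)) = -2*(-8) + (-2 - 10/3 - 5/2) = 16 - 47/6 = 49/6)
m(s, u) = 49/6
m(-156, -58) - 1*16641 = 49/6 - 1*16641 = 49/6 - 16641 = -99797/6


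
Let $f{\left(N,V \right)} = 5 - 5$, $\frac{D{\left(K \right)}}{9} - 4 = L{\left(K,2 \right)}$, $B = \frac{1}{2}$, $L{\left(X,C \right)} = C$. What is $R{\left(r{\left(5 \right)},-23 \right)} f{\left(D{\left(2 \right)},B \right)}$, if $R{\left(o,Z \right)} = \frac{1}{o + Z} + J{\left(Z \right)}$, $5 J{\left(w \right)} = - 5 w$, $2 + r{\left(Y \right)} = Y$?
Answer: $0$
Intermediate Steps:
$r{\left(Y \right)} = -2 + Y$
$B = \frac{1}{2} \approx 0.5$
$D{\left(K \right)} = 54$ ($D{\left(K \right)} = 36 + 9 \cdot 2 = 36 + 18 = 54$)
$f{\left(N,V \right)} = 0$
$J{\left(w \right)} = - w$ ($J{\left(w \right)} = \frac{\left(-5\right) w}{5} = - w$)
$R{\left(o,Z \right)} = \frac{1}{Z + o} - Z$ ($R{\left(o,Z \right)} = \frac{1}{o + Z} - Z = \frac{1}{Z + o} - Z$)
$R{\left(r{\left(5 \right)},-23 \right)} f{\left(D{\left(2 \right)},B \right)} = \frac{1 - \left(-23\right)^{2} - - 23 \left(-2 + 5\right)}{-23 + \left(-2 + 5\right)} 0 = \frac{1 - 529 - \left(-23\right) 3}{-23 + 3} \cdot 0 = \frac{1 - 529 + 69}{-20} \cdot 0 = \left(- \frac{1}{20}\right) \left(-459\right) 0 = \frac{459}{20} \cdot 0 = 0$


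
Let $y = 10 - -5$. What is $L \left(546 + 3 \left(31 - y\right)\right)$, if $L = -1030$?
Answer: $-611820$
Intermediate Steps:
$y = 15$ ($y = 10 + 5 = 15$)
$L \left(546 + 3 \left(31 - y\right)\right) = - 1030 \left(546 + 3 \left(31 - 15\right)\right) = - 1030 \left(546 + 3 \cdot 16\right) = - 1030 \left(546 + 48\right) = \left(-1030\right) 594 = -611820$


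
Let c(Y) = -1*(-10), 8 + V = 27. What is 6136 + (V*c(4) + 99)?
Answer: 6425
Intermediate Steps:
V = 19 (V = -8 + 27 = 19)
c(Y) = 10
6136 + (V*c(4) + 99) = 6136 + (19*10 + 99) = 6136 + (190 + 99) = 6136 + 289 = 6425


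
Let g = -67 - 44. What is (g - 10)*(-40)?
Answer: 4840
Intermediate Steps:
g = -111
(g - 10)*(-40) = (-111 - 10)*(-40) = -121*(-40) = 4840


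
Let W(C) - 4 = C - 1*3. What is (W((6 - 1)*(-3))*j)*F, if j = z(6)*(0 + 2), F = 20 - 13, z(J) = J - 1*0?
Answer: -1176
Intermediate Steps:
z(J) = J (z(J) = J + 0 = J)
W(C) = 1 + C (W(C) = 4 + (C - 1*3) = 4 + (C - 3) = 4 + (-3 + C) = 1 + C)
F = 7
j = 12 (j = 6*(0 + 2) = 6*2 = 12)
(W((6 - 1)*(-3))*j)*F = ((1 + (6 - 1)*(-3))*12)*7 = ((1 + 5*(-3))*12)*7 = ((1 - 15)*12)*7 = -14*12*7 = -168*7 = -1176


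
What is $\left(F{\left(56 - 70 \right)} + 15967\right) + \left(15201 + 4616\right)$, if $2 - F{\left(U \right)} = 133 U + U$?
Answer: $37662$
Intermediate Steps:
$F{\left(U \right)} = 2 - 134 U$ ($F{\left(U \right)} = 2 - \left(133 U + U\right) = 2 - 134 U$)
$\left(F{\left(56 - 70 \right)} + 15967\right) + \left(15201 + 4616\right) = \left(\left(2 - 134 \left(56 - 70\right)\right) + 15967\right) + \left(15201 + 4616\right) = \left(\left(2 - -1876\right) + 15967\right) + 19817 = \left(\left(2 + 1876\right) + 15967\right) + 19817 = \left(1878 + 15967\right) + 19817 = 17845 + 19817 = 37662$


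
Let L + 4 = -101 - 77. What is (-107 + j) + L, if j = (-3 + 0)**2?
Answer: -280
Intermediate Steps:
j = 9 (j = (-3)**2 = 9)
L = -182 (L = -4 + (-101 - 77) = -4 - 178 = -182)
(-107 + j) + L = (-107 + 9) - 182 = -98 - 182 = -280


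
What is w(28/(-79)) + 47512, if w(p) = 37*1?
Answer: 47549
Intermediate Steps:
w(p) = 37
w(28/(-79)) + 47512 = 37 + 47512 = 47549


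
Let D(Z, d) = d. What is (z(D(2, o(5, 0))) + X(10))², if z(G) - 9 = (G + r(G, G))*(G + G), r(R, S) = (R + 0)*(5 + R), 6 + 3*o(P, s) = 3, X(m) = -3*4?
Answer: 49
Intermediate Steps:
X(m) = -12
o(P, s) = -1 (o(P, s) = -2 + (⅓)*3 = -2 + 1 = -1)
r(R, S) = R*(5 + R)
z(G) = 9 + 2*G*(G + G*(5 + G)) (z(G) = 9 + (G + G*(5 + G))*(G + G) = 9 + (G + G*(5 + G))*(2*G) = 9 + 2*G*(G + G*(5 + G)))
(z(D(2, o(5, 0))) + X(10))² = ((9 + 2*(-1)³ + 12*(-1)²) - 12)² = ((9 + 2*(-1) + 12*1) - 12)² = ((9 - 2 + 12) - 12)² = (19 - 12)² = 7² = 49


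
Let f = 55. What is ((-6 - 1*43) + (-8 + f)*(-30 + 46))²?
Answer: 494209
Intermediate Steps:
((-6 - 1*43) + (-8 + f)*(-30 + 46))² = ((-6 - 1*43) + (-8 + 55)*(-30 + 46))² = ((-6 - 43) + 47*16)² = (-49 + 752)² = 703² = 494209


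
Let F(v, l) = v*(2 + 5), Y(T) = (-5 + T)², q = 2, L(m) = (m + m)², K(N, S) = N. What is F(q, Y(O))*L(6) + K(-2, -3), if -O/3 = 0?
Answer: 2014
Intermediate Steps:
O = 0 (O = -3*0 = 0)
L(m) = 4*m² (L(m) = (2*m)² = 4*m²)
F(v, l) = 7*v (F(v, l) = v*7 = 7*v)
F(q, Y(O))*L(6) + K(-2, -3) = (7*2)*(4*6²) - 2 = 14*(4*36) - 2 = 14*144 - 2 = 2016 - 2 = 2014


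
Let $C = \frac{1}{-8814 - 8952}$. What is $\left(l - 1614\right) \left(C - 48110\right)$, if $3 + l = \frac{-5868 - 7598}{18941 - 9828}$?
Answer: $\frac{12606458460551807}{161901558} \approx 7.7865 \cdot 10^{7}$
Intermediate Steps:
$l = - \frac{40805}{9113}$ ($l = -3 + \frac{-5868 - 7598}{18941 - 9828} = -3 - \frac{13466}{9113} = - \frac{40805}{9113} \approx -4.4777$)
$C = - \frac{1}{17766}$ ($C = \frac{1}{-17766} = - \frac{1}{17766} \approx -5.6287 \cdot 10^{-5}$)
$\left(l - 1614\right) \left(C - 48110\right) = \left(- \frac{40805}{9113} - 1614\right) \left(- \frac{1}{17766} - 48110\right) = \left(- \frac{14749187}{9113}\right) \left(- \frac{854722261}{17766}\right) = \frac{12606458460551807}{161901558}$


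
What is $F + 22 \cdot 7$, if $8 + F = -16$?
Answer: $130$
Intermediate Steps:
$F = -24$ ($F = -8 - 16 = -24$)
$F + 22 \cdot 7 = -24 + 22 \cdot 7 = -24 + 154 = 130$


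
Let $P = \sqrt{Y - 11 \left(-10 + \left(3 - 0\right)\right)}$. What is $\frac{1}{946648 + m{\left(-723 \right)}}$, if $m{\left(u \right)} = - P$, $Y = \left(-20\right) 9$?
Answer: $\frac{946648}{896142436007} + \frac{i \sqrt{103}}{896142436007} \approx 1.0564 \cdot 10^{-6} + 1.1325 \cdot 10^{-11} i$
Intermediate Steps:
$Y = -180$
$P = i \sqrt{103}$ ($P = \sqrt{-180 - 11 \left(-10 + \left(3 - 0\right)\right)} = \sqrt{-180 - 11 \left(-10 + \left(3 + 0\right)\right)} = \sqrt{-180 - 11 \left(-10 + 3\right)} = \sqrt{-180 - -77} = \sqrt{-180 + 77} = \sqrt{-103} = i \sqrt{103} \approx 10.149 i$)
$m{\left(u \right)} = - i \sqrt{103}$
$\frac{1}{946648 + m{\left(-723 \right)}} = \frac{1}{946648 - i \sqrt{103}}$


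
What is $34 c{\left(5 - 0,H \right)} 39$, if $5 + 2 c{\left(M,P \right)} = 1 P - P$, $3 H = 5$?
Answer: $-3315$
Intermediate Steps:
$H = \frac{5}{3}$ ($H = \frac{1}{3} \cdot 5 = \frac{5}{3} \approx 1.6667$)
$c{\left(M,P \right)} = - \frac{5}{2}$ ($c{\left(M,P \right)} = - \frac{5}{2} + \frac{1 P - P}{2} = - \frac{5}{2} + \frac{P - P}{2} = - \frac{5}{2} + \frac{1}{2} \cdot 0 = - \frac{5}{2} + 0 = - \frac{5}{2}$)
$34 c{\left(5 - 0,H \right)} 39 = 34 \left(- \frac{5}{2}\right) 39 = \left(-85\right) 39 = -3315$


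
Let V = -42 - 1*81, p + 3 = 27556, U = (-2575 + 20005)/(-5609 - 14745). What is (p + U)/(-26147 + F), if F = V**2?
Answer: -140199083/56065093 ≈ -2.5006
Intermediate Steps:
U = -8715/10177 (U = 17430/(-20354) = 17430*(-1/20354) = -8715/10177 ≈ -0.85634)
p = 27553 (p = -3 + 27556 = 27553)
V = -123 (V = -42 - 81 = -123)
F = 15129 (F = (-123)**2 = 15129)
(p + U)/(-26147 + F) = (27553 - 8715/10177)/(-26147 + 15129) = (280398166/10177)/(-11018) = (280398166/10177)*(-1/11018) = -140199083/56065093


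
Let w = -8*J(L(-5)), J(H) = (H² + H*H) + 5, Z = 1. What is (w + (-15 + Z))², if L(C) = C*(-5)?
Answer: 101082916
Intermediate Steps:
L(C) = -5*C
J(H) = 5 + 2*H² (J(H) = (H² + H²) + 5 = 2*H² + 5 = 5 + 2*H²)
w = -10040 (w = -8*(5 + 2*(-5*(-5))²) = -8*(5 + 2*25²) = -8*(5 + 2*625) = -8*(5 + 1250) = -8*1255 = -10040)
(w + (-15 + Z))² = (-10040 + (-15 + 1))² = (-10040 - 14)² = (-10054)² = 101082916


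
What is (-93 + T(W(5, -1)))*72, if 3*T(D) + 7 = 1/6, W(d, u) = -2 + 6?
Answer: -6860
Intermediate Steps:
W(d, u) = 4
T(D) = -41/18 (T(D) = -7/3 + (⅓)/6 = -7/3 + (⅓)*(⅙) = -7/3 + 1/18 = -41/18)
(-93 + T(W(5, -1)))*72 = (-93 - 41/18)*72 = -1715/18*72 = -6860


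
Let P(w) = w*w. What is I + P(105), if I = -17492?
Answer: -6467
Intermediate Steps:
P(w) = w**2
I + P(105) = -17492 + 105**2 = -17492 + 11025 = -6467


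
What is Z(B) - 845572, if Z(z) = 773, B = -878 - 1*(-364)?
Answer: -844799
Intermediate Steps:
B = -514 (B = -878 + 364 = -514)
Z(B) - 845572 = 773 - 845572 = -844799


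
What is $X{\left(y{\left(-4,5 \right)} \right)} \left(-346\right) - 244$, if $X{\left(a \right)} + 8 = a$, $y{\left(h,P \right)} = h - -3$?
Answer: $2870$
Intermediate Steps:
$y{\left(h,P \right)} = 3 + h$ ($y{\left(h,P \right)} = h + 3 = 3 + h$)
$X{\left(a \right)} = -8 + a$
$X{\left(y{\left(-4,5 \right)} \right)} \left(-346\right) - 244 = \left(-8 + \left(3 - 4\right)\right) \left(-346\right) - 244 = \left(-8 - 1\right) \left(-346\right) - 244 = \left(-9\right) \left(-346\right) - 244 = 3114 - 244 = 2870$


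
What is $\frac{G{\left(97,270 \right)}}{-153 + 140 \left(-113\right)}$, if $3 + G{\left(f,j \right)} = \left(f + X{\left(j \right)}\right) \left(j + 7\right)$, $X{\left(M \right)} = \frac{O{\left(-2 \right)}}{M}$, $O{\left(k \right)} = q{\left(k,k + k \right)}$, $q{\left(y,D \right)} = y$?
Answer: $- \frac{3626633}{2156355} \approx -1.6818$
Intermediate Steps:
$O{\left(k \right)} = k$
$X{\left(M \right)} = - \frac{2}{M}$
$G{\left(f,j \right)} = -3 + \left(7 + j\right) \left(f - \frac{2}{j}\right)$ ($G{\left(f,j \right)} = -3 + \left(f - \frac{2}{j}\right) \left(j + 7\right) = -3 + \left(f - \frac{2}{j}\right) \left(7 + j\right) = -3 + \left(7 + j\right) \left(f - \frac{2}{j}\right)$)
$\frac{G{\left(97,270 \right)}}{-153 + 140 \left(-113\right)} = \frac{-5 - \frac{14}{270} + 7 \cdot 97 + 97 \cdot 270}{-153 + 140 \left(-113\right)} = \frac{-5 - \frac{7}{135} + 679 + 26190}{-153 - 15820} = \frac{-5 - \frac{7}{135} + 679 + 26190}{-15973} = \frac{3626633}{135} \left(- \frac{1}{15973}\right) = - \frac{3626633}{2156355}$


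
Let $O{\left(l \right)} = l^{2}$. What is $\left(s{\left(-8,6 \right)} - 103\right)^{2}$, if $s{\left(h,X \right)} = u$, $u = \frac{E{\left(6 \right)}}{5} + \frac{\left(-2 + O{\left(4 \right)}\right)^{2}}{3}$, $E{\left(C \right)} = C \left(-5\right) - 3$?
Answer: $\frac{440896}{225} \approx 1959.5$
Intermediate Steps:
$E{\left(C \right)} = -3 - 5 C$ ($E{\left(C \right)} = - 5 C - 3 = -3 - 5 C$)
$u = \frac{881}{15}$ ($u = \frac{-3 - 30}{5} + \frac{\left(-2 + 4^{2}\right)^{2}}{3} = \left(-3 - 30\right) \frac{1}{5} + \left(-2 + 16\right)^{2} \cdot \frac{1}{3} = \left(-33\right) \frac{1}{5} + 14^{2} \cdot \frac{1}{3} = - \frac{33}{5} + 196 \cdot \frac{1}{3} = - \frac{33}{5} + \frac{196}{3} = \frac{881}{15} \approx 58.733$)
$s{\left(h,X \right)} = \frac{881}{15}$
$\left(s{\left(-8,6 \right)} - 103\right)^{2} = \left(\frac{881}{15} - 103\right)^{2} = \left(- \frac{664}{15}\right)^{2} = \frac{440896}{225}$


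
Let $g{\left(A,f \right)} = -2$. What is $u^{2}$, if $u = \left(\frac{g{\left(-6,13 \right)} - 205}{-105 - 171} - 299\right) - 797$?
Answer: $\frac{19193161}{16} \approx 1.1996 \cdot 10^{6}$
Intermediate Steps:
$u = - \frac{4381}{4}$ ($u = \left(\frac{-2 - 205}{-105 - 171} - 299\right) - 797 = \left(- \frac{207}{-276} - 299\right) - 797 = \left(\left(-207\right) \left(- \frac{1}{276}\right) - 299\right) - 797 = \left(\frac{3}{4} - 299\right) - 797 = - \frac{1193}{4} - 797 = - \frac{4381}{4} \approx -1095.3$)
$u^{2} = \left(- \frac{4381}{4}\right)^{2} = \frac{19193161}{16}$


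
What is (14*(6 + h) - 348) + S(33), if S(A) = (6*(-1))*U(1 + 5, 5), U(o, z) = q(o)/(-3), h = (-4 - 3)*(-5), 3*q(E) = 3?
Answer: 228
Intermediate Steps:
q(E) = 1 (q(E) = (1/3)*3 = 1)
h = 35 (h = -7*(-5) = 35)
U(o, z) = -1/3 (U(o, z) = 1/(-3) = 1*(-1/3) = -1/3)
S(A) = 2 (S(A) = (6*(-1))*(-1/3) = -6*(-1/3) = 2)
(14*(6 + h) - 348) + S(33) = (14*(6 + 35) - 348) + 2 = (14*41 - 348) + 2 = (574 - 348) + 2 = 226 + 2 = 228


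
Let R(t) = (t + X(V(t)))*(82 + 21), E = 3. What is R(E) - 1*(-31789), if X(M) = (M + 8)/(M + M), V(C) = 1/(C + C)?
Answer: 69243/2 ≈ 34622.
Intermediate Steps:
V(C) = 1/(2*C)
X(M) = (8 + M)/(2*M) (X(M) = (8 + M)/((2*M)) = (8 + M)*(1/(2*M)) = (8 + M)/(2*M))
R(t) = 103*t + 103*t*(8 + 1/(2*t)) (R(t) = (t + (8 + 1/(2*t))/(2*((1/(2*t)))))*(82 + 21) = (t + (2*t)*(8 + 1/(2*t))/2)*103 = (t + t*(8 + 1/(2*t)))*103 = 103*t + 103*t*(8 + 1/(2*t)))
R(E) - 1*(-31789) = (103/2 + 927*3) - 1*(-31789) = (103/2 + 2781) + 31789 = 5665/2 + 31789 = 69243/2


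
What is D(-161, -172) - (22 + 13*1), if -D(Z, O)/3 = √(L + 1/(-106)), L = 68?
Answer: -35 - 3*√763942/106 ≈ -59.737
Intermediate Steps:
D(Z, O) = -3*√763942/106 (D(Z, O) = -3*√(68 + 1/(-106)) = -3*√(68 - 1/106) = -3*√763942/106)
D(-161, -172) - (22 + 13*1) = -3*√763942/106 - (22 + 13*1) = -3*√763942/106 - (22 + 13) = -3*√763942/106 - 1*35 = -3*√763942/106 - 35 = -35 - 3*√763942/106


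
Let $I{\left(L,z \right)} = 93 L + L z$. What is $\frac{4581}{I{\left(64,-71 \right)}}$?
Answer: $\frac{4581}{1408} \approx 3.2536$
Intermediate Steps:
$\frac{4581}{I{\left(64,-71 \right)}} = \frac{4581}{64 \left(93 - 71\right)} = \frac{4581}{64 \cdot 22} = \frac{4581}{1408}$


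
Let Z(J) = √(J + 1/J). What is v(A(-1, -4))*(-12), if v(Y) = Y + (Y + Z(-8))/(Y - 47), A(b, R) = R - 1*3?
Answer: 742/9 + I*√130/18 ≈ 82.444 + 0.63343*I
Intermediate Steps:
A(b, R) = -3 + R (A(b, R) = R - 3 = -3 + R)
Z(J) = √(J + 1/J)
v(Y) = Y + (Y + I*√130/4)/(-47 + Y) (v(Y) = Y + (Y + √(-8 + 1/(-8)))/(Y - 47) = Y + (Y + √(-8 - ⅛))/(-47 + Y) = Y + (Y + √(-65/8))/(-47 + Y) = Y + (Y + I*√130/4)/(-47 + Y))
v(A(-1, -4))*(-12) = (((-3 - 4)² - 46*(-3 - 4) + I*√130/4)/(-47 + (-3 - 4)))*(-12) = (((-7)² - 46*(-7) + I*√130/4)/(-47 - 7))*(-12) = ((49 + 322 + I*√130/4)/(-54))*(-12) = -(371 + I*√130/4)/54*(-12) = (-371/54 - I*√130/216)*(-12) = 742/9 + I*√130/18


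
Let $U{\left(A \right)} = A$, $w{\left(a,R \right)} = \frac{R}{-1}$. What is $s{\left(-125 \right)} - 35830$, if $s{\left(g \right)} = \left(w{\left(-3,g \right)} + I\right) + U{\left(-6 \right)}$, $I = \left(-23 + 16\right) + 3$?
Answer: $-35715$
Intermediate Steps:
$w{\left(a,R \right)} = - R$ ($w{\left(a,R \right)} = R \left(-1\right) = - R$)
$I = -4$ ($I = -7 + 3 = -4$)
$s{\left(g \right)} = -10 - g$ ($s{\left(g \right)} = \left(- g - 4\right) - 6 = \left(-4 - g\right) - 6 = -10 - g$)
$s{\left(-125 \right)} - 35830 = \left(-10 - -125\right) - 35830 = \left(-10 + 125\right) - 35830 = 115 - 35830 = -35715$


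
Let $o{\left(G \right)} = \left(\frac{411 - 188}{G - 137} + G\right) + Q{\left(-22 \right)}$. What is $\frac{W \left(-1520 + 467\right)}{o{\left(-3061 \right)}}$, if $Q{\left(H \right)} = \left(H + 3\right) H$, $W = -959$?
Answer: $- \frac{3229426746}{8452537} \approx -382.07$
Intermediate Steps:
$Q{\left(H \right)} = H \left(3 + H\right)$ ($Q{\left(H \right)} = \left(3 + H\right) H = H \left(3 + H\right)$)
$o{\left(G \right)} = 418 + G + \frac{223}{-137 + G}$ ($o{\left(G \right)} = \left(\frac{411 - 188}{G - 137} + G\right) - 22 \left(3 - 22\right) = \left(\frac{223}{-137 + G} + G\right) - -418 = \left(G + \frac{223}{-137 + G}\right) + 418 = 418 + G + \frac{223}{-137 + G}$)
$\frac{W \left(-1520 + 467\right)}{o{\left(-3061 \right)}} = \frac{\left(-959\right) \left(-1520 + 467\right)}{\frac{1}{-137 - 3061} \left(-57043 + \left(-3061\right)^{2} + 281 \left(-3061\right)\right)} = \frac{\left(-959\right) \left(-1053\right)}{\frac{1}{-3198} \left(-57043 + 9369721 - 860141\right)} = \frac{1009827}{\left(- \frac{1}{3198}\right) 8452537} = \frac{1009827}{- \frac{8452537}{3198}} = 1009827 \left(- \frac{3198}{8452537}\right) = - \frac{3229426746}{8452537}$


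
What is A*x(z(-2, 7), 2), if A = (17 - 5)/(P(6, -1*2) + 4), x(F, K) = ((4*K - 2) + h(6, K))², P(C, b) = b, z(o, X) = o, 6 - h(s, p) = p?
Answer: 600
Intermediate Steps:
h(s, p) = 6 - p
x(F, K) = (4 + 3*K)² (x(F, K) = ((4*K - 2) + (6 - K))² = ((-2 + 4*K) + (6 - K))² = (4 + 3*K)²)
A = 6 (A = (17 - 5)/(-1*2 + 4) = 12/(-2 + 4) = 12/2 = 12*(½) = 6)
A*x(z(-2, 7), 2) = 6*(4 + 3*2)² = 6*(4 + 6)² = 6*10² = 6*100 = 600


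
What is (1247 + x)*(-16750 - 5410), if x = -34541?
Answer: 737795040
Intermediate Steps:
(1247 + x)*(-16750 - 5410) = (1247 - 34541)*(-16750 - 5410) = -33294*(-22160) = 737795040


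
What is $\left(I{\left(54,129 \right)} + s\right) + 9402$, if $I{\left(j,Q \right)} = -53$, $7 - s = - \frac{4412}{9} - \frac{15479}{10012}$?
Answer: $\frac{887362703}{90108} \approx 9847.8$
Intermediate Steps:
$s = \frac{44943011}{90108}$ ($s = 7 - \left(- \frac{4412}{9} - \frac{15479}{10012}\right) = 7 - - \frac{44312255}{90108} = 7 + \frac{44312255}{90108} = \frac{44943011}{90108} \approx 498.77$)
$\left(I{\left(54,129 \right)} + s\right) + 9402 = \left(-53 + \frac{44943011}{90108}\right) + 9402 = \frac{40167287}{90108} + 9402 = \frac{887362703}{90108}$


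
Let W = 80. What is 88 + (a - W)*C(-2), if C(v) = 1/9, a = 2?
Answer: 238/3 ≈ 79.333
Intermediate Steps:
C(v) = 1/9
88 + (a - W)*C(-2) = 88 + (2 - 1*80)*(1/9) = 88 + (2 - 80)*(1/9) = 88 - 78*1/9 = 88 - 26/3 = 238/3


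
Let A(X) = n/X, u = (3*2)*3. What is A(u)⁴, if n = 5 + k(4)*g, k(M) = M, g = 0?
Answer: 625/104976 ≈ 0.0059537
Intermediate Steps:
n = 5 (n = 5 + 4*0 = 5 + 0 = 5)
u = 18 (u = 6*3 = 18)
A(X) = 5/X
A(u)⁴ = (5/18)⁴ = 625/104976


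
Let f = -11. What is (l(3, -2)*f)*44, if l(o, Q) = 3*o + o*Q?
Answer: -1452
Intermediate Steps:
l(o, Q) = 3*o + Q*o
(l(3, -2)*f)*44 = ((3*(3 - 2))*(-11))*44 = ((3*1)*(-11))*44 = (3*(-11))*44 = -33*44 = -1452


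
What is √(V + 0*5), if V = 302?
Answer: √302 ≈ 17.378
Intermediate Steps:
√(V + 0*5) = √(302 + 0*5) = √(302 + 0) = √302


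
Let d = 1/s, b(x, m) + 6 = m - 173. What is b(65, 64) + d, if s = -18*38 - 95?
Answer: -89586/779 ≈ -115.00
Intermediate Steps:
b(x, m) = -179 + m (b(x, m) = -6 + (m - 173) = -6 + (-173 + m) = -179 + m)
s = -779 (s = -684 - 95 = -779)
d = -1/779 (d = 1/(-779) = -1/779 ≈ -0.0012837)
b(65, 64) + d = (-179 + 64) - 1/779 = -115 - 1/779 = -89586/779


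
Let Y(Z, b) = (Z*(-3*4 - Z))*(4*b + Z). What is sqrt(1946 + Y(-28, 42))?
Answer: I*sqrt(60774) ≈ 246.52*I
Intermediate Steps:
Y(Z, b) = Z*(-12 - Z)*(Z + 4*b) (Y(Z, b) = (Z*(-12 - Z))*(Z + 4*b) = Z*(-12 - Z)*(Z + 4*b))
sqrt(1946 + Y(-28, 42)) = sqrt(1946 - 1*(-28)*((-28)**2 + 12*(-28) + 48*42 + 4*(-28)*42)) = sqrt(1946 - 1*(-28)*(784 - 336 + 2016 - 4704)) = sqrt(1946 - 1*(-28)*(-2240)) = sqrt(1946 - 62720) = sqrt(-60774) = I*sqrt(60774)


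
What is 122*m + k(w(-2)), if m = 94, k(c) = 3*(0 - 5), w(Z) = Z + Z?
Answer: 11453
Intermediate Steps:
w(Z) = 2*Z
k(c) = -15 (k(c) = 3*(-5) = -15)
122*m + k(w(-2)) = 122*94 - 15 = 11468 - 15 = 11453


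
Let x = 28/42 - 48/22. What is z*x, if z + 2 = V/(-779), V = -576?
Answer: 49100/25707 ≈ 1.9100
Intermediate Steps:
x = -50/33 (x = 28*(1/42) - 48*1/22 = ⅔ - 24/11 = -50/33 ≈ -1.5152)
z = -982/779 (z = -2 - 576/(-779) = -2 - 576*(-1/779) = -2 + 576/779 = -982/779 ≈ -1.2606)
z*x = -982/779*(-50/33) = 49100/25707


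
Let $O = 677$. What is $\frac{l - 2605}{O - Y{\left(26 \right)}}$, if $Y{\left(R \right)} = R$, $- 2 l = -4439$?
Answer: $- \frac{257}{434} \approx -0.59217$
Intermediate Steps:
$l = \frac{4439}{2}$ ($l = \left(- \frac{1}{2}\right) \left(-4439\right) = \frac{4439}{2} \approx 2219.5$)
$\frac{l - 2605}{O - Y{\left(26 \right)}} = \frac{\frac{4439}{2} - 2605}{677 - 26} = - \frac{771}{2 \left(677 - 26\right)} = - \frac{771}{2 \cdot 651} = \left(- \frac{771}{2}\right) \frac{1}{651} = - \frac{257}{434}$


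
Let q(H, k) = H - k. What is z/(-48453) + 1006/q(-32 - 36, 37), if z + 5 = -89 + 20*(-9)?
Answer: -5412772/565285 ≈ -9.5753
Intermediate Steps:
z = -274 (z = -5 + (-89 + 20*(-9)) = -5 + (-89 - 180) = -5 - 269 = -274)
z/(-48453) + 1006/q(-32 - 36, 37) = -274/(-48453) + 1006/((-32 - 36) - 1*37) = -274*(-1/48453) + 1006/(-68 - 37) = 274/48453 + 1006/(-105) = 274/48453 + 1006*(-1/105) = 274/48453 - 1006/105 = -5412772/565285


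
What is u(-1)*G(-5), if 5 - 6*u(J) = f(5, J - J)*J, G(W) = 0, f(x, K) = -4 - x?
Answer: 0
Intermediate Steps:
u(J) = ⅚ + 3*J/2 (u(J) = ⅚ - (-4 - 1*5)*J/6 = ⅚ - (-4 - 5)*J/6 = ⅚ - (-3)*J/2 = ⅚ + 3*J/2)
u(-1)*G(-5) = (⅚ + (3/2)*(-1))*0 = (⅚ - 3/2)*0 = -⅔*0 = 0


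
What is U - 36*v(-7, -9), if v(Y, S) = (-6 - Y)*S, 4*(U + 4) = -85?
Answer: 1195/4 ≈ 298.75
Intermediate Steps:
U = -101/4 (U = -4 + (¼)*(-85) = -4 - 85/4 = -101/4 ≈ -25.250)
v(Y, S) = S*(-6 - Y)
U - 36*v(-7, -9) = -101/4 - (-36)*(-9)*(6 - 7) = -101/4 - (-36)*(-9)*(-1) = -101/4 - 36*(-9) = -101/4 + 324 = 1195/4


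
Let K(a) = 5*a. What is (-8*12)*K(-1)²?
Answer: -2400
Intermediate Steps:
(-8*12)*K(-1)² = (-8*12)*(5*(-1))² = -96*(-5)² = -96*25 = -2400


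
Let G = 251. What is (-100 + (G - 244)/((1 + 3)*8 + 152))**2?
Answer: 338302449/33856 ≈ 9992.4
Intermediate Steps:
(-100 + (G - 244)/((1 + 3)*8 + 152))**2 = (-100 + (251 - 244)/((1 + 3)*8 + 152))**2 = (-100 + 7/(4*8 + 152))**2 = (-100 + 7/(32 + 152))**2 = (-100 + 7/184)**2 = (-18393/184)**2 = 338302449/33856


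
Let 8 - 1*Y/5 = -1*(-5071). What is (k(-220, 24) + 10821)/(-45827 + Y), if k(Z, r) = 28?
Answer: -10849/71142 ≈ -0.15250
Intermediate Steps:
Y = -25315 (Y = 40 - (-5)*(-5071) = 40 - 5*5071 = 40 - 25355 = -25315)
(k(-220, 24) + 10821)/(-45827 + Y) = (28 + 10821)/(-45827 - 25315) = 10849/(-71142) = 10849*(-1/71142) = -10849/71142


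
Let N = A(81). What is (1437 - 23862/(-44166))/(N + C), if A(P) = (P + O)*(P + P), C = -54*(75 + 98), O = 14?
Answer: 5290867/22259664 ≈ 0.23769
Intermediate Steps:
C = -9342 (C = -54*173 = -9342)
A(P) = 2*P*(14 + P) (A(P) = (P + 14)*(P + P) = (14 + P)*(2*P) = 2*P*(14 + P))
N = 15390 (N = 2*81*(14 + 81) = 2*81*95 = 15390)
(1437 - 23862/(-44166))/(N + C) = (1437 - 23862/(-44166))/(15390 - 9342) = (1437 - 23862*(-1/44166))/6048 = (1437 + 3977/7361)*(1/6048) = (10581734/7361)*(1/6048) = 5290867/22259664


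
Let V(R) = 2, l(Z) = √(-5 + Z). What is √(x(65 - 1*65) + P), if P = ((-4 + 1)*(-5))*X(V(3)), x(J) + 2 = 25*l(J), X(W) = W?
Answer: √(28 + 25*I*√5) ≈ 6.7276 + 4.1546*I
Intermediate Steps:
x(J) = -2 + 25*√(-5 + J)
P = 30 (P = ((-4 + 1)*(-5))*2 = -3*(-5)*2 = 15*2 = 30)
√(x(65 - 1*65) + P) = √((-2 + 25*√(-5 + (65 - 1*65))) + 30) = √((-2 + 25*√(-5 + (65 - 65))) + 30) = √((-2 + 25*√(-5 + 0)) + 30) = √((-2 + 25*√(-5)) + 30) = √((-2 + 25*(I*√5)) + 30) = √((-2 + 25*I*√5) + 30) = √(28 + 25*I*√5)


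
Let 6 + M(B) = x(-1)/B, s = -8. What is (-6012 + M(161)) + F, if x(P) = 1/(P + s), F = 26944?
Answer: 30321773/1449 ≈ 20926.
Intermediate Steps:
x(P) = 1/(-8 + P) (x(P) = 1/(P - 8) = 1/(-8 + P))
M(B) = -6 - 1/(9*B) (M(B) = -6 + 1/((-8 - 1)*B) = -6 + 1/((-9)*B) = -6 - 1/(9*B))
(-6012 + M(161)) + F = (-6012 + (-6 - ⅑/161)) + 26944 = (-6012 + (-6 - ⅑*1/161)) + 26944 = (-6012 + (-6 - 1/1449)) + 26944 = (-6012 - 8695/1449) + 26944 = -8720083/1449 + 26944 = 30321773/1449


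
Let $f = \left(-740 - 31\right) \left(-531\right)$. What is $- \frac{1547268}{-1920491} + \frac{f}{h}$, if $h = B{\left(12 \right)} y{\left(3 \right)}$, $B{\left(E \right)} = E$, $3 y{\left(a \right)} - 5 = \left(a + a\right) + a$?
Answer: $\frac{786337582899}{107547496} \approx 7311.5$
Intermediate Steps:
$y{\left(a \right)} = \frac{5}{3} + a$ ($y{\left(a \right)} = \frac{5}{3} + \frac{\left(a + a\right) + a}{3} = \frac{5}{3} + \frac{2 a + a}{3} = \frac{5}{3} + \frac{3 a}{3} = \frac{5}{3} + a$)
$h = 56$ ($h = 12 \left(\frac{5}{3} + 3\right) = 12 \cdot \frac{14}{3} = 56$)
$f = 409401$ ($f = \left(-771\right) \left(-531\right) = 409401$)
$- \frac{1547268}{-1920491} + \frac{f}{h} = - \frac{1547268}{-1920491} + \frac{409401}{56} = \left(-1547268\right) \left(- \frac{1}{1920491}\right) + 409401 \cdot \frac{1}{56} = \frac{1547268}{1920491} + \frac{409401}{56} = \frac{786337582899}{107547496}$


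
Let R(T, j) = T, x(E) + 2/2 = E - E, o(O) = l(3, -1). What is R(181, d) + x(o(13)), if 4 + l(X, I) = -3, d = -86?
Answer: 180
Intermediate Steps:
l(X, I) = -7 (l(X, I) = -4 - 3 = -7)
o(O) = -7
x(E) = -1 (x(E) = -1 + (E - E) = -1 + 0 = -1)
R(181, d) + x(o(13)) = 181 - 1 = 180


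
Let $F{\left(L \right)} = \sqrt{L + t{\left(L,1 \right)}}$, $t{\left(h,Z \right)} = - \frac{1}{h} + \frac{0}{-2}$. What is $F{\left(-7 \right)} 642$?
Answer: $\frac{2568 i \sqrt{21}}{7} \approx 1681.2 i$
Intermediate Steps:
$t{\left(h,Z \right)} = - \frac{1}{h}$ ($t{\left(h,Z \right)} = - \frac{1}{h} + 0 \left(- \frac{1}{2}\right) = - \frac{1}{h} + 0 = - \frac{1}{h}$)
$F{\left(L \right)} = \sqrt{L - \frac{1}{L}}$
$F{\left(-7 \right)} 642 = \sqrt{-7 - \frac{1}{-7}} \cdot 642 = \sqrt{-7 - - \frac{1}{7}} \cdot 642 = \sqrt{-7 + \frac{1}{7}} \cdot 642 = \sqrt{- \frac{48}{7}} \cdot 642 = \frac{4 i \sqrt{21}}{7} \cdot 642 = \frac{2568 i \sqrt{21}}{7}$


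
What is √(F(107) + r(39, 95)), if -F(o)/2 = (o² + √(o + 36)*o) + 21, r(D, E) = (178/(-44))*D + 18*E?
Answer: √(-10351682 - 103576*√143)/22 ≈ 154.75*I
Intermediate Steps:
r(D, E) = 18*E - 89*D/22 (r(D, E) = (178*(-1/44))*D + 18*E = -89*D/22 + 18*E = 18*E - 89*D/22)
F(o) = -42 - 2*o² - 2*o*√(36 + o) (F(o) = -2*((o² + √(o + 36)*o) + 21) = -2*((o² + √(36 + o)*o) + 21) = -2*((o² + o*√(36 + o)) + 21) = -2*(21 + o² + o*√(36 + o)) = -42 - 2*o² - 2*o*√(36 + o))
√(F(107) + r(39, 95)) = √((-42 - 2*107² - 2*107*√(36 + 107)) + (18*95 - 89/22*39)) = √((-42 - 2*11449 - 2*107*√143) + (1710 - 3471/22)) = √((-42 - 22898 - 214*√143) + 34149/22) = √((-22940 - 214*√143) + 34149/22) = √(-470531/22 - 214*√143)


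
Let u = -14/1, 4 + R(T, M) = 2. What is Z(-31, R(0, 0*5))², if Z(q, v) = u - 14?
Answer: 784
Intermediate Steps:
R(T, M) = -2 (R(T, M) = -4 + 2 = -2)
u = -14 (u = -14*1 = -14)
Z(q, v) = -28 (Z(q, v) = -14 - 14 = -28)
Z(-31, R(0, 0*5))² = (-28)² = 784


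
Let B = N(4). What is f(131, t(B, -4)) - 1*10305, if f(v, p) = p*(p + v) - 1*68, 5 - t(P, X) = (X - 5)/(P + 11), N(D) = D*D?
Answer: -86813/9 ≈ -9645.9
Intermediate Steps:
N(D) = D²
B = 16 (B = 4² = 16)
t(P, X) = 5 - (-5 + X)/(11 + P) (t(P, X) = 5 - (X - 5)/(P + 11) = 5 - (-5 + X)/(11 + P))
f(v, p) = -68 + p*(p + v) (f(v, p) = p*(p + v) - 68 = -68 + p*(p + v))
f(131, t(B, -4)) - 1*10305 = (-68 + ((60 - 1*(-4) + 5*16)/(11 + 16))² + ((60 - 1*(-4) + 5*16)/(11 + 16))*131) - 1*10305 = (-68 + ((60 + 4 + 80)/27)² + ((60 + 4 + 80)/27)*131) - 10305 = (-68 + ((1/27)*144)² + ((1/27)*144)*131) - 10305 = (-68 + (16/3)² + (16/3)*131) - 10305 = (-68 + 256/9 + 2096/3) - 10305 = 5932/9 - 10305 = -86813/9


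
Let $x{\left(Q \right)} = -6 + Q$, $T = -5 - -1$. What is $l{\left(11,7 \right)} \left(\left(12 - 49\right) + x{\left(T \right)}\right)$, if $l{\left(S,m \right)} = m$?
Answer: $-329$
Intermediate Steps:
$T = -4$ ($T = -5 + 1 = -4$)
$l{\left(11,7 \right)} \left(\left(12 - 49\right) + x{\left(T \right)}\right) = 7 \left(\left(12 - 49\right) - 10\right) = 7 \left(-37 - 10\right) = 7 \left(-47\right) = -329$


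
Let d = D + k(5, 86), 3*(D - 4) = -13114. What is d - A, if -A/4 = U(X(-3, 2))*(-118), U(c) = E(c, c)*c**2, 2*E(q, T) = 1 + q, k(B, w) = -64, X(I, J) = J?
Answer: -21790/3 ≈ -7263.3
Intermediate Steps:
D = -13102/3 (D = 4 + (1/3)*(-13114) = 4 - 13114/3 = -13102/3 ≈ -4367.3)
E(q, T) = 1/2 + q/2 (E(q, T) = (1 + q)/2 = 1/2 + q/2)
U(c) = c**2*(1/2 + c/2) (U(c) = (1/2 + c/2)*c**2 = c**2*(1/2 + c/2))
d = -13294/3 (d = -13102/3 - 64 = -13294/3 ≈ -4431.3)
A = 2832 (A = -4*(1/2)*2**2*(1 + 2)*(-118) = -4*(1/2)*4*3*(-118) = -24*(-118) = -4*(-708) = 2832)
d - A = -13294/3 - 1*2832 = -13294/3 - 2832 = -21790/3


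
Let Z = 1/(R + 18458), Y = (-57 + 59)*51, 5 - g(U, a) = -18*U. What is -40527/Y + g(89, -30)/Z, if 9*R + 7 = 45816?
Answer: 11579364397/306 ≈ 3.7841e+7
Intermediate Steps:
g(U, a) = 5 + 18*U (g(U, a) = 5 - (-18)*U = 5 + 18*U)
Y = 102 (Y = 2*51 = 102)
R = 45809/9 (R = -7/9 + (⅑)*45816 = -7/9 + 15272/3 = 45809/9 ≈ 5089.9)
Z = 9/211931 (Z = 1/(45809/9 + 18458) = 1/(211931/9) = 9/211931 ≈ 4.2467e-5)
-40527/Y + g(89, -30)/Z = -40527/102 + (5 + 18*89)/(9/211931) = -40527*1/102 + (5 + 1602)*(211931/9) = -13509/34 + 1607*(211931/9) = -13509/34 + 340573117/9 = 11579364397/306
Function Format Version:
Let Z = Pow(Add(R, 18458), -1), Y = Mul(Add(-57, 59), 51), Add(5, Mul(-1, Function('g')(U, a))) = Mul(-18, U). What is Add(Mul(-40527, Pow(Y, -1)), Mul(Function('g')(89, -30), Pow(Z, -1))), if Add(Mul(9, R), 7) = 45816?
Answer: Rational(11579364397, 306) ≈ 3.7841e+7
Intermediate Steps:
Function('g')(U, a) = Add(5, Mul(18, U)) (Function('g')(U, a) = Add(5, Mul(-1, Mul(-18, U))) = Add(5, Mul(18, U)))
Y = 102 (Y = Mul(2, 51) = 102)
R = Rational(45809, 9) (R = Add(Rational(-7, 9), Mul(Rational(1, 9), 45816)) = Add(Rational(-7, 9), Rational(15272, 3)) = Rational(45809, 9) ≈ 5089.9)
Z = Rational(9, 211931) (Z = Pow(Add(Rational(45809, 9), 18458), -1) = Pow(Rational(211931, 9), -1) = Rational(9, 211931) ≈ 4.2467e-5)
Add(Mul(-40527, Pow(Y, -1)), Mul(Function('g')(89, -30), Pow(Z, -1))) = Add(Mul(-40527, Pow(102, -1)), Mul(Add(5, Mul(18, 89)), Pow(Rational(9, 211931), -1))) = Add(Mul(-40527, Rational(1, 102)), Mul(Add(5, 1602), Rational(211931, 9))) = Add(Rational(-13509, 34), Mul(1607, Rational(211931, 9))) = Add(Rational(-13509, 34), Rational(340573117, 9)) = Rational(11579364397, 306)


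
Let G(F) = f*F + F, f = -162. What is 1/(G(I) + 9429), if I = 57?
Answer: 1/252 ≈ 0.0039683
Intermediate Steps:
G(F) = -161*F (G(F) = -162*F + F = -161*F)
1/(G(I) + 9429) = 1/(-161*57 + 9429) = 1/(-9177 + 9429) = 1/252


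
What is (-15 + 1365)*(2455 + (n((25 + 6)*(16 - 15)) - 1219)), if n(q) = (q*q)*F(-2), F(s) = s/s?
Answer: 2965950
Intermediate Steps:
F(s) = 1
n(q) = q² (n(q) = (q*q)*1 = q²*1 = q²)
(-15 + 1365)*(2455 + (n((25 + 6)*(16 - 15)) - 1219)) = (-15 + 1365)*(2455 + (((25 + 6)*(16 - 15))² - 1219)) = 1350*(2455 + ((31*1)² - 1219)) = 1350*(2455 + (31² - 1219)) = 1350*(2455 + (961 - 1219)) = 1350*(2455 - 258) = 1350*2197 = 2965950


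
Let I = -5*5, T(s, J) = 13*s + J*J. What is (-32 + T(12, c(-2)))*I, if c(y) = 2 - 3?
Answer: -3125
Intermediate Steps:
c(y) = -1
T(s, J) = J**2 + 13*s (T(s, J) = 13*s + J**2 = J**2 + 13*s)
I = -25
(-32 + T(12, c(-2)))*I = (-32 + ((-1)**2 + 13*12))*(-25) = (-32 + (1 + 156))*(-25) = (-32 + 157)*(-25) = 125*(-25) = -3125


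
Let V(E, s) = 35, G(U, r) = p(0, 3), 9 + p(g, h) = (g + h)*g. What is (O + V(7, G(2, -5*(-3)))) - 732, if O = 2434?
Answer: 1737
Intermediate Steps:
p(g, h) = -9 + g*(g + h) (p(g, h) = -9 + (g + h)*g = -9 + g*(g + h))
G(U, r) = -9 (G(U, r) = -9 + 0² + 0*3 = -9 + 0 + 0 = -9)
(O + V(7, G(2, -5*(-3)))) - 732 = (2434 + 35) - 732 = 2469 - 732 = 1737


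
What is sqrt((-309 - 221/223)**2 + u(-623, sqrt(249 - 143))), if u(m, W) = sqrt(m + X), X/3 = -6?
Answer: sqrt(4778680384 + 49729*I*sqrt(641))/223 ≈ 309.99 + 0.040837*I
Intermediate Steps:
X = -18 (X = 3*(-6) = -18)
u(m, W) = sqrt(-18 + m) (u(m, W) = sqrt(m - 18) = sqrt(-18 + m))
sqrt((-309 - 221/223)**2 + u(-623, sqrt(249 - 143))) = sqrt((-309 - 221/223)**2 + sqrt(-18 - 623)) = sqrt((-309 - 221*1/223)**2 + sqrt(-641)) = sqrt((-309 - 221/223)**2 + I*sqrt(641)) = sqrt((-69128/223)**2 + I*sqrt(641)) = sqrt(4778680384/49729 + I*sqrt(641))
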